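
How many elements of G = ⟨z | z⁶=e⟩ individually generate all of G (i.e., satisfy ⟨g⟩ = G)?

G is cyclic of order 6. An element generates G iff its order is 6, and a cyclic group of order 6 has exactly φ(6) = 2 such elements.

Answer: 2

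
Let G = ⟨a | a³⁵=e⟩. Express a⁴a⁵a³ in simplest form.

Multiply left to right, reducing at each step:
  (a⁴) · a⁵ = a⁹
  (a⁹) · a³ = a¹²

Answer: a¹²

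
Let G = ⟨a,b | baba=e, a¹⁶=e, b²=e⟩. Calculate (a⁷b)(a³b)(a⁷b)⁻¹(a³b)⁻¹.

[(a⁷b), (a³b)] = (a⁷b)·(a³b)·(a⁷b)⁻¹·(a³b)⁻¹.
  (a⁷b) · (a³b) = a⁴
  (a⁴) · (a⁷b) = a¹¹b
  (a¹¹b) · (a³b) = a⁸

Answer: a⁸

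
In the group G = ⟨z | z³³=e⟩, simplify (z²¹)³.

Compute successive powers of (z²¹), reducing at each step:
  (z²¹)²: (z²¹) · z²¹ = z⁹
  (z²¹)³: (z⁹) · z²¹ = z³⁰

Answer: z³⁰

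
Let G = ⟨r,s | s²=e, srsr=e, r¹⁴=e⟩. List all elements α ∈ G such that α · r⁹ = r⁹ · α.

⟨r⁹⟩ ⊆ C_G(r⁹) since powers of r⁹ commute with r⁹; so |C_G(r⁹)| ≥ |⟨r⁹⟩| = 14.
By orbit–stabilizer, |C_G(r⁹)| = |G| / |conj. class of r⁹| = 28 / 2 = 14.
The 14 elements commuting with r⁹ are {e, r, r², r³, r⁴, r⁵, r⁶, r⁷, r⁸, r⁹, r¹⁰, r¹¹, r¹², r¹³}.

Answer: {e, r, r², r³, r⁴, r⁵, r⁶, r⁷, r⁸, r⁹, r¹⁰, r¹¹, r¹², r¹³}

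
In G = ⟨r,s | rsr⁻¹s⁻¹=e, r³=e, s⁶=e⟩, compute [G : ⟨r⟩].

First find ord(r) by computing successive powers:
  r¹ = r, r² = r², r³ = e.
So |⟨r⟩| = ord(r) = 3. With |G| = 18, by Lagrange [G : ⟨r⟩] = 18/3 = 6.

Answer: 6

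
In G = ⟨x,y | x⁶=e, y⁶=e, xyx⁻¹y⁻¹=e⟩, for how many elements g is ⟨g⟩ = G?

⟨g⟩ = G would require ord(g) = |G| = 36, but the maximum element order in G is 6 < 36. So G is not cyclic and no single element generates it: the count is 0.

Answer: 0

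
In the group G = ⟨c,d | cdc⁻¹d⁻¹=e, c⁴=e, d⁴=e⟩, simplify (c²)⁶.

Compute successive powers of (c²), reducing at each step:
  (c²)²: (c²) · c² = e
  (c²)³: e · c² = c²
  (c²)⁴: (c²) · c² = e
  (c²)⁵: e · c² = c²
  (c²)⁶: (c²) · c² = e

Answer: e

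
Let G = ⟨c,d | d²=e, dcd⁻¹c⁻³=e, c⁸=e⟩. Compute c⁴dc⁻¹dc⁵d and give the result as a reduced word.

Multiply left to right, reducing at each step:
  (c⁴) · d = c⁴d
  (c⁴d) · c⁻¹ = cd
  (cd) · d = c
  c · c⁵ = c⁶
  (c⁶) · d = c⁶d

Answer: c⁶d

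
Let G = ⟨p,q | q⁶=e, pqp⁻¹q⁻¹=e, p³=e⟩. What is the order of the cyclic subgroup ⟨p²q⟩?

|⟨p²q⟩| equals the order of p²q. Compute successive powers until reaching e:
  (p²q)¹ = p²q, (p²q)² = pq², (p²q)³ = q³, (p²q)⁴ = p²q⁴, (p²q)⁵ = pq⁵, (p²q)⁶ = e.
The smallest positive k with (p²q)ᵏ = e is 6, so |⟨p²q⟩| = 6.

Answer: 6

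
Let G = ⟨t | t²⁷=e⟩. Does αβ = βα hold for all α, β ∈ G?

G has a single generator, so G is cyclic and hence abelian.

Answer: Yes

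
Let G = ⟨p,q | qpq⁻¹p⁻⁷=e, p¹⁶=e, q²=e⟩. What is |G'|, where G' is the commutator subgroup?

G' = [G, G] is generated by all commutators. The generator-pair commutators are: [p, q] = p¹⁰.
The subgroup they normally generate is {e, p², p⁴, p⁶, p⁸, p¹⁰, p¹², p¹⁴}, of order 8.
Check: |G/G'| = 32/8 = 4 is the order of the abelianisation.

Answer: 8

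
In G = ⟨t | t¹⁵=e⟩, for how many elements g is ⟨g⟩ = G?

G is cyclic of order 15. An element generates G iff its order is 15, and a cyclic group of order 15 has exactly φ(15) = 8 such elements.

Answer: 8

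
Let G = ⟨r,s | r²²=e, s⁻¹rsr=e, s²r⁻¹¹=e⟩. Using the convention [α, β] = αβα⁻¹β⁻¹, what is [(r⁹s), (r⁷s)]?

[(r⁹s), (r⁷s)] = (r⁹s)·(r⁷s)·(r⁹s)⁻¹·(r⁷s)⁻¹.
  (r⁹s) · (r⁷s) = r¹³
  (r¹³) · (r⁹s⁻¹) = s⁻¹
  (s⁻¹) · (r⁷s⁻¹) = r⁴

Answer: r⁴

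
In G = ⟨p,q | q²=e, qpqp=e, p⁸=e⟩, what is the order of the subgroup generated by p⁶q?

|⟨p⁶q⟩| equals the order of p⁶q. Compute successive powers until reaching e:
  (p⁶q)¹ = p⁶q, (p⁶q)² = e.
The smallest positive k with (p⁶q)ᵏ = e is 2, so |⟨p⁶q⟩| = 2.

Answer: 2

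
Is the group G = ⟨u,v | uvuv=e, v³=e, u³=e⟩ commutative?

u·v = uv but v·u = u²v², so u·v ≠ v·u and G is not abelian.

Answer: No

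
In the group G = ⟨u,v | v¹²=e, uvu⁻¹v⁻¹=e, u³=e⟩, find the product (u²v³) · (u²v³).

Compute (u²v³) · (u²v³) by multiplying left to right and reducing via the relations at each step:
  (u²v³) · u² = uv³
  (uv³) · v³ = uv⁶

Answer: uv⁶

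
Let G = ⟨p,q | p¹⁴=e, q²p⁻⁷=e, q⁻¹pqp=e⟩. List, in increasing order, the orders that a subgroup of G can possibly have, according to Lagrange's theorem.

|G| = 28 = 2² · 7. By Lagrange's theorem the order of any subgroup divides 28; the divisors of 28 are 1, 2, 4, 7, 14, 28.

Answer: 1, 2, 4, 7, 14, 28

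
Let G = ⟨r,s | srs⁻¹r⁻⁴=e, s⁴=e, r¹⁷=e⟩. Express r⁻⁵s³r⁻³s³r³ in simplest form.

Multiply left to right, reducing at each step:
  (r¹²) · s³ = r¹²s³
  (r¹²s³) · r⁻³ = r⁷s³
  (r⁷s³) · s³ = r⁷s²
  (r⁷s²) · r³ = r⁴s²

Answer: r⁴s²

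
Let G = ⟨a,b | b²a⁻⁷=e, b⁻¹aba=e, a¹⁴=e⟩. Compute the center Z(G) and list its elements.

An element z ∈ Z(G) iff z commutes with every generator.
For example a⁷ is central: (a⁷)·a = a⁸ = a·(a⁷); (a⁷)·b = b⁻¹ = b·(a⁷).
Whereas a ∉ Z(G) since a·b = ab ≠ a⁶b⁻¹ = b·a.
Checking each of the 28 elements this way gives Z(G) = {e, a⁷}, of order 2.

Answer: {e, a⁷}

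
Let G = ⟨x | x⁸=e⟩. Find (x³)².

Compute successive powers of (x³), reducing at each step:
  (x³)²: (x³) · x³ = x⁶

Answer: x⁶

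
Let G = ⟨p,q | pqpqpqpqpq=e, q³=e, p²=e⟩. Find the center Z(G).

An element z ∈ Z(G) iff z commutes with every generator.
For example e is central: e·p = p = p·e; e·q = q = q·e.
Whereas p ∉ Z(G) since p·q = pq ≠ qp = q·p.
Checking each of the 60 elements this way gives Z(G) = {e}, of order 1.

Answer: {e}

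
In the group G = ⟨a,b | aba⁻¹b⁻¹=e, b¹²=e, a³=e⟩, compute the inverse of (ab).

The order of (ab) is 12 (smallest k with (ab)ᵏ = e), so (ab)⁻¹ = (ab)¹¹ = a²b¹¹.
Check: (ab) · (a²b¹¹) → (ab) · a² = b;   b · b¹¹ = e, giving e as required.

Answer: a²b¹¹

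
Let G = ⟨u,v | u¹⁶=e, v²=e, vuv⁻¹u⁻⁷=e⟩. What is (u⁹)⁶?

Compute successive powers of (u⁹), reducing at each step:
  (u⁹)²: (u⁹) · u⁹ = u²
  (u⁹)³: (u²) · u⁹ = u¹¹
  (u⁹)⁴: (u¹¹) · u⁹ = u⁴
  (u⁹)⁵: (u⁴) · u⁹ = u¹³
  (u⁹)⁶: (u¹³) · u⁹ = u⁶

Answer: u⁶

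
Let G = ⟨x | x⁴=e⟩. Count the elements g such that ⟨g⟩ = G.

G is cyclic of order 4. An element generates G iff its order is 4, and a cyclic group of order 4 has exactly φ(4) = 2 such elements.

Answer: 2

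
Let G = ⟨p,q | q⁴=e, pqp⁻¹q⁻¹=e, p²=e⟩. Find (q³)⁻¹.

The order of (q³) is 4 (smallest k with (q³)ᵏ = e), so (q³)⁻¹ = (q³)³ = q.
Check: (q³) · q → (q³) · q = e, giving e as required.

Answer: q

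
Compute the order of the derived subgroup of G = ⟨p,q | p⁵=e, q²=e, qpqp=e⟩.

G' = [G, G] is generated by all commutators. The generator-pair commutators are: [p, q] = p².
The subgroup they normally generate is {e, p, p², p³, p⁴}, of order 5.
Check: |G/G'| = 10/5 = 2 is the order of the abelianisation.

Answer: 5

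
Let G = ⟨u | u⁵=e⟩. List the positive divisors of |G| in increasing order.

|G| = 5 = 5. By Lagrange's theorem the order of any subgroup divides 5; the divisors of 5 are 1, 5.

Answer: 1, 5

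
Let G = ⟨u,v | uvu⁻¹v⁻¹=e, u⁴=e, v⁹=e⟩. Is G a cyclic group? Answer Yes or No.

|G| = 36. The element uv has order 36 (its powers give 36 distinct elements), so ⟨uv⟩ = G and G is cyclic.

Answer: Yes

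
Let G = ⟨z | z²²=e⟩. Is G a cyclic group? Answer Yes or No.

|G| = 22. The element z has order 22 (its powers give 22 distinct elements), so ⟨z⟩ = G and G is cyclic.

Answer: Yes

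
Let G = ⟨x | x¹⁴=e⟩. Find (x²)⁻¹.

The order of (x²) is 7 (smallest k with (x²)ᵏ = e), so (x²)⁻¹ = (x²)⁶ = x¹².
Check: (x²) · (x¹²) → (x²) · x¹² = e, giving e as required.

Answer: x¹²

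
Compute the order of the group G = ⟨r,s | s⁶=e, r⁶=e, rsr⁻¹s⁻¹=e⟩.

Enumerate words in the generators, reducing via the relations: the distinct elements are
  {e, r, s, rs, r², r³, r⁴, r⁵, s², s³, s⁴, s⁵, rs², rs³, rs⁴, rs⁵, r²s, r³s, r⁴s, r⁵s, r²s², r²s³, r²s⁴, r²s⁵, r³s², r³s³, r³s⁴, r³s⁵, r⁴s², r⁴s³, r⁴s⁴, r⁴s⁵, r⁵s², r⁵s³, r⁵s⁴, r⁵s⁵}.
No further products give new elements, so |G| = 36.

Answer: 36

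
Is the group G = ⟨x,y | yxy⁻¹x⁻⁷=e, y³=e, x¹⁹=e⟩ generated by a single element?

Every cyclic group is abelian. But x·y = xy while y·x = x⁷y, so x·y ≠ y·x and G is not abelian. Hence G is not cyclic.

Answer: No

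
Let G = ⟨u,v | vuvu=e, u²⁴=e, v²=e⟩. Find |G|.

Enumerate words in the generators, reducing via the relations: the distinct elements are
  {e, u, v, uv, u², u³, u⁴, u⁵, u⁶, u⁷, u⁸, u⁹, u²v, u²², u²³, u²¹, u²⁰, u³v, u¹², u¹³, u¹¹, u¹⁰, u¹⁴, u¹⁵, u¹⁶, u¹⁷, u¹⁸, u¹⁹, u⁴v, u⁵v, u⁶v, u⁷v, u⁸v, u⁹v, u²²v, u²³v, u²¹v, u²⁰v, u¹²v, u¹³v, u¹¹v, u¹⁰v, u¹⁴v, u¹⁵v, u¹⁶v, u¹⁷v, u¹⁸v, u¹⁹v}.
No further products give new elements, so |G| = 48.

Answer: 48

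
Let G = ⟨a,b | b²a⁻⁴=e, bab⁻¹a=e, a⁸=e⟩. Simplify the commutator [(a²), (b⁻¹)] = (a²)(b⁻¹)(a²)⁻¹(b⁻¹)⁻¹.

[(a²), (b⁻¹)] = (a²)·(b⁻¹)·(a²)⁻¹·(b⁻¹)⁻¹.
  (a²) · (b⁻¹) = a²b⁻¹
  (a²b⁻¹) · (a⁶) = b
  b · b = a⁴

Answer: a⁴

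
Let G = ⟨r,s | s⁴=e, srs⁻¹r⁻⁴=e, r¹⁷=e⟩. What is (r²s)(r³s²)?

Compute (r²s) · (r³s²) by multiplying left to right and reducing via the relations at each step:
  (r²s) · r³ = r¹⁴s
  (r¹⁴s) · s² = r¹⁴s³

Answer: r¹⁴s³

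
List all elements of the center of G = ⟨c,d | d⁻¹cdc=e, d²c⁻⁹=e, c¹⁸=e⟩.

An element z ∈ Z(G) iff z commutes with every generator.
For example c⁹ is central: (c⁹)·c = c¹⁰ = c·(c⁹); (c⁹)·d = d⁻¹ = d·(c⁹).
Whereas c ∉ Z(G) since c·d = cd ≠ c⁸d⁻¹ = d·c.
Checking each of the 36 elements this way gives Z(G) = {e, c⁹}, of order 2.

Answer: {e, c⁹}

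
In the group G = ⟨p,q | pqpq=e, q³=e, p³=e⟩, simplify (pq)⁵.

Compute successive powers of (pq), reducing at each step:
  (pq)²: (pq) · p = q²;   (q²) · q = e
  (pq)³: e · p = p;   p · q = pq
  (pq)⁴: (pq) · p = q²;   (q²) · q = e
  (pq)⁵: e · p = p;   p · q = pq

Answer: pq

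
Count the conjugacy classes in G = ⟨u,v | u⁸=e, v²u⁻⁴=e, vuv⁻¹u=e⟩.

The conjugacy classes (representative and size) are:
  [e] (size 1), [u⁷] (size 2), [u²] (size 2), [u⁵] (size 2), [u⁴] (size 1), [u²v⁻¹] (size 4), [u³v] (size 4).
Class equation: 1 + 2 + 2 + 2 + 1 + 4 + 4 = 16 = |G|. So G has 7 conjugacy classes.

Answer: 7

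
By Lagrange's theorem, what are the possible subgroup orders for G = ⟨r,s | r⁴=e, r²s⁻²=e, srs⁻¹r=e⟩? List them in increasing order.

|G| = 8 = 2³. By Lagrange's theorem the order of any subgroup divides 8; the divisors of 8 are 1, 2, 4, 8.

Answer: 1, 2, 4, 8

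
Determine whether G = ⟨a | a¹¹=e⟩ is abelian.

G has a single generator, so G is cyclic and hence abelian.

Answer: Yes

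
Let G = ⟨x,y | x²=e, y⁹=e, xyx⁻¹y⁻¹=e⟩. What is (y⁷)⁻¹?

The order of (y⁷) is 9 (smallest k with (y⁷)ᵏ = e), so (y⁷)⁻¹ = (y⁷)⁸ = y².
Check: (y⁷) · (y²) → (y⁷) · y² = e, giving e as required.

Answer: y²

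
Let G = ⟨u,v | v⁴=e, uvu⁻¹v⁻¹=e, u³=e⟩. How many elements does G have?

Enumerate words in the generators, reducing via the relations: the distinct elements are
  {e, u, v, uv, u², v², v³, uv², uv³, u²v, u²v², u²v³}.
No further products give new elements, so |G| = 12.

Answer: 12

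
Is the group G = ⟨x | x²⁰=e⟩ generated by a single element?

|G| = 20. The element x has order 20 (its powers give 20 distinct elements), so ⟨x⟩ = G and G is cyclic.

Answer: Yes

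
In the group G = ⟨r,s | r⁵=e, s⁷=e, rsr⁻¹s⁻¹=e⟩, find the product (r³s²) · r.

Compute (r³s²) · r by multiplying left to right and reducing via the relations at each step:
  (r³s²) · r = r⁴s²

Answer: r⁴s²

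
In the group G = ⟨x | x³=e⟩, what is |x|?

Compute successive powers until reaching e:
  x¹ = x, x² = x², x³ = e.
The smallest positive k with xᵏ = e is 3.

Answer: 3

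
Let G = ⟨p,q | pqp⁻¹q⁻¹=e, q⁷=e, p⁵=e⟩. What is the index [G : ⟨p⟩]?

First find ord(p) by computing successive powers:
  p¹ = p, p² = p², p³ = p³, p⁴ = p⁴, p⁵ = e.
So |⟨p⟩| = ord(p) = 5. With |G| = 35, by Lagrange [G : ⟨p⟩] = 35/5 = 7.

Answer: 7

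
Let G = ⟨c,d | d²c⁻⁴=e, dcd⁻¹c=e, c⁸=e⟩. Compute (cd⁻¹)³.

Compute successive powers of (cd⁻¹), reducing at each step:
  (cd⁻¹)²: (cd⁻¹) · c = d⁻¹;   (d⁻¹) · d⁻¹ = c⁴
  (cd⁻¹)³: (c⁴) · c = c⁵;   (c⁵) · d⁻¹ = cd

Answer: cd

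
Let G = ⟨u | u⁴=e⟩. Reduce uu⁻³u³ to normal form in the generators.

Multiply left to right, reducing at each step:
  u · u⁻³ = u²
  (u²) · u³ = u

Answer: u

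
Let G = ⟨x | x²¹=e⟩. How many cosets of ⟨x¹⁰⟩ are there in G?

First find ord(x¹⁰) by computing successive powers:
  (x¹⁰)¹ = x¹⁰, (x¹⁰)² = x²⁰, (x¹⁰)³ = x⁹, (x¹⁰)⁴ = x¹⁹, (x¹⁰)⁵ = x⁸, (x¹⁰)⁶ = x¹⁸, (x¹⁰)⁷ = x⁷, (x¹⁰)⁸ = x¹⁷, (x¹⁰)⁹ = x⁶, (x¹⁰)¹⁰ = x¹⁶, (x¹⁰)¹¹ = x⁵, (x¹⁰)¹² = x¹⁵, (x¹⁰)¹³ = x⁴, (x¹⁰)¹⁴ = x¹⁴, (x¹⁰)¹⁵ = x³, (x¹⁰)¹⁶ = x¹³, (x¹⁰)¹⁷ = x², (x¹⁰)¹⁸ = x¹², (x¹⁰)¹⁹ = x, (x¹⁰)²⁰ = x¹¹, (x¹⁰)²¹ = e.
So |⟨x¹⁰⟩| = ord(x¹⁰) = 21. With |G| = 21, by Lagrange [G : ⟨x¹⁰⟩] = 21/21 = 1.

Answer: 1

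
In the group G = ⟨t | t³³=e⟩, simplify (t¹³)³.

Compute successive powers of (t¹³), reducing at each step:
  (t¹³)²: (t¹³) · t¹³ = t²⁶
  (t¹³)³: (t²⁶) · t¹³ = t⁶

Answer: t⁶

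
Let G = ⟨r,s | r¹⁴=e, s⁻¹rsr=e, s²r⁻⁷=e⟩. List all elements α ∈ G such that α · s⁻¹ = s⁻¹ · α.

⟨s⁻¹⟩ ⊆ C_G(s⁻¹) since powers of s⁻¹ commute with s⁻¹; so |C_G(s⁻¹)| ≥ |⟨s⁻¹⟩| = 4.
By orbit–stabilizer, |C_G(s⁻¹)| = |G| / |conj. class of s⁻¹| = 28 / 7 = 4.
The 4 elements commuting with s⁻¹ are {e, r⁷, s, s⁻¹}.

Answer: {e, r⁷, s, s⁻¹}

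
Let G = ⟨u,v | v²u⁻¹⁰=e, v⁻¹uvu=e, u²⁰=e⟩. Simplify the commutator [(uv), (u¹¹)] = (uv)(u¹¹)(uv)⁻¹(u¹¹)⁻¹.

[(uv), (u¹¹)] = (uv)·(u¹¹)·(uv)⁻¹·(u¹¹)⁻¹.
  (uv) · (u¹¹) = v⁻¹
  (v⁻¹) · (uv⁻¹) = u⁹
  (u⁹) · (u⁹) = u¹⁸

Answer: u¹⁸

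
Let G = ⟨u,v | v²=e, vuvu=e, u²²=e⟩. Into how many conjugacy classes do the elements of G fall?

The conjugacy classes (representative and size) are:
  [e] (size 1), [u] (size 2), [u²] (size 2), [u¹⁹] (size 2), [u⁴] (size 2), [u⁵] (size 2), [u⁶] (size 2), [u⁷] (size 2), [u⁸] (size 2), [u¹³] (size 2), [u¹⁰] (size 2), [u¹¹] (size 1), [u⁶v] (size 11), [uv] (size 11).
Class equation: 1 + 2 + 2 + 2 + 2 + 2 + 2 + 2 + 2 + 2 + 2 + 1 + 11 + 11 = 44 = |G|. So G has 14 conjugacy classes.

Answer: 14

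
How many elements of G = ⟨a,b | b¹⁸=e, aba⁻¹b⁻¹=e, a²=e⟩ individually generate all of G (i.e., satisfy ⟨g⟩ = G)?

⟨g⟩ = G would require ord(g) = |G| = 36, but the maximum element order in G is 18 < 36. So G is not cyclic and no single element generates it: the count is 0.

Answer: 0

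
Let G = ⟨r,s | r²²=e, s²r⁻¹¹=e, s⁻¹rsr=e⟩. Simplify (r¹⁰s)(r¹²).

Compute (r¹⁰s) · (r¹²) by multiplying left to right and reducing via the relations at each step:
  (r¹⁰s) · r¹² = r⁹s⁻¹

Answer: r⁹s⁻¹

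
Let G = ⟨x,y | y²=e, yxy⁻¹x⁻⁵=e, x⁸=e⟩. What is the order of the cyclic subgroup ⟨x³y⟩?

|⟨x³y⟩| equals the order of x³y. Compute successive powers until reaching e:
  (x³y)¹ = x³y, (x³y)² = x², (x³y)³ = x⁵y, (x³y)⁴ = x⁴, (x³y)⁵ = x⁷y, (x³y)⁶ = x⁶, (x³y)⁷ = xy, (x³y)⁸ = e.
The smallest positive k with (x³y)ᵏ = e is 8, so |⟨x³y⟩| = 8.

Answer: 8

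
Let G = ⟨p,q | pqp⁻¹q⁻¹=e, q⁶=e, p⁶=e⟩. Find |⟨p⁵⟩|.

|⟨p⁵⟩| equals the order of p⁵. Compute successive powers until reaching e:
  (p⁵)¹ = p⁵, (p⁵)² = p⁴, (p⁵)³ = p³, (p⁵)⁴ = p², (p⁵)⁵ = p, (p⁵)⁶ = e.
The smallest positive k with (p⁵)ᵏ = e is 6, so |⟨p⁵⟩| = 6.

Answer: 6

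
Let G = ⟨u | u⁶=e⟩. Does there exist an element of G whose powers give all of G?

|G| = 6. The element u has order 6 (its powers give 6 distinct elements), so ⟨u⟩ = G and G is cyclic.

Answer: Yes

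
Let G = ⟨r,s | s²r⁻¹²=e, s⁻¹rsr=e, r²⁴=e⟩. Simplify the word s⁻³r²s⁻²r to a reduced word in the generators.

Multiply left to right, reducing at each step:
  s · r² = r¹⁰s⁻¹
  (r¹⁰s⁻¹) · s⁻² = r¹⁰s
  (r¹⁰s) · r = r⁹s

Answer: r⁹s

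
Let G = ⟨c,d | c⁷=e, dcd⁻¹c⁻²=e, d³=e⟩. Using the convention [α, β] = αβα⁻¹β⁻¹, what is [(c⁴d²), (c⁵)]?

[(c⁴d²), (c⁵)] = (c⁴d²)·(c⁵)·(c⁴d²)⁻¹·(c⁵)⁻¹.
  (c⁴d²) · (c⁵) = c³d²
  (c³d²) · (c⁶d) = c⁶
  (c⁶) · (c²) = c

Answer: c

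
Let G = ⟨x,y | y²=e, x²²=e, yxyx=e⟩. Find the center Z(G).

An element z ∈ Z(G) iff z commutes with every generator.
For example x¹¹ is central: (x¹¹)·x = x¹² = x·(x¹¹); (x¹¹)·y = x¹¹y = y·(x¹¹).
Whereas x ∉ Z(G) since x·y = xy ≠ x²¹y = y·x.
Checking each of the 44 elements this way gives Z(G) = {e, x¹¹}, of order 2.

Answer: {e, x¹¹}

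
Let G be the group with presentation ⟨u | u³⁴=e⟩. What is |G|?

G is generated by a single element, so G is cyclic. The relator gives u³⁴ = e and no smaller power is forced to be e, so the 34 powers {e, u, u², u³, u⁴, u⁵, u⁶, u⁷, u⁸, u⁹, u²², u²³, u²¹, u²⁰, u²⁴, u²⁵, u²⁶, u²⁷, u²⁸, u²⁹, u³², u³³, u³¹, u³⁰, u¹², u¹³, u¹¹, u¹⁰, u¹⁴, u¹⁵, u¹⁶, u¹⁷, u¹⁸, u¹⁹} are distinct. Hence |G| = 34.

Answer: 34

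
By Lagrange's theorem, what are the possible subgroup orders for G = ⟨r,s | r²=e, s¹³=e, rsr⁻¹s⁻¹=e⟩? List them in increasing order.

|G| = 26 = 2 · 13. By Lagrange's theorem the order of any subgroup divides 26; the divisors of 26 are 1, 2, 13, 26.

Answer: 1, 2, 13, 26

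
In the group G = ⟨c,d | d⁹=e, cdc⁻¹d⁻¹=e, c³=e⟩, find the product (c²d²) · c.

Compute (c²d²) · c by multiplying left to right and reducing via the relations at each step:
  (c²d²) · c = d²

Answer: d²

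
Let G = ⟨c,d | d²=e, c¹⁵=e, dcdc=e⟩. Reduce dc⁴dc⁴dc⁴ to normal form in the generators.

Multiply left to right, reducing at each step:
  d · c⁴ = c¹¹d
  (c¹¹d) · d = c¹¹
  (c¹¹) · c⁴ = e
  e · d = d
  d · c⁴ = c¹¹d

Answer: c¹¹d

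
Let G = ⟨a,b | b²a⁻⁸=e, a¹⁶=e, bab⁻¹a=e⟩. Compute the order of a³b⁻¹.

Compute successive powers until reaching e:
  (a³b⁻¹)¹ = a³b⁻¹, (a³b⁻¹)² = a⁸, (a³b⁻¹)³ = a³b, (a³b⁻¹)⁴ = e.
The smallest positive k with (a³b⁻¹)ᵏ = e is 4.

Answer: 4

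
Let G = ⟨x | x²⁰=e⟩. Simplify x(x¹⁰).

Compute x · (x¹⁰) by multiplying left to right and reducing via the relations at each step:
  x · x¹⁰ = x¹¹

Answer: x¹¹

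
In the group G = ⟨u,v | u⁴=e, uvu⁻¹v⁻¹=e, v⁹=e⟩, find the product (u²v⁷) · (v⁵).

Compute (u²v⁷) · (v⁵) by multiplying left to right and reducing via the relations at each step:
  (u²v⁷) · v⁵ = u²v³

Answer: u²v³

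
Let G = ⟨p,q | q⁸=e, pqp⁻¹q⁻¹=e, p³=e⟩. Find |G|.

Enumerate words in the generators, reducing via the relations: the distinct elements are
  {e, p, q, pq, p², q², q³, q⁴, q⁵, q⁶, q⁷, pq², pq³, pq⁴, pq⁵, pq⁶, pq⁷, p²q, p²q², p²q³, p²q⁴, p²q⁵, p²q⁶, p²q⁷}.
No further products give new elements, so |G| = 24.

Answer: 24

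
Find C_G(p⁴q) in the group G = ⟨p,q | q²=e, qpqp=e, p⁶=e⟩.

⟨p⁴q⟩ ⊆ C_G(p⁴q) since powers of p⁴q commute with p⁴q; so |C_G(p⁴q)| ≥ |⟨p⁴q⟩| = 2.
By orbit–stabilizer, |C_G(p⁴q)| = |G| / |conj. class of p⁴q| = 12 / 3 = 4.
The 4 elements commuting with p⁴q are {e, p³, pq, p⁴q}.

Answer: {e, p³, pq, p⁴q}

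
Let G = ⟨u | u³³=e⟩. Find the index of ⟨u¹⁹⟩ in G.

First find ord(u¹⁹) by computing successive powers:
  (u¹⁹)¹ = u¹⁹, (u¹⁹)² = u⁵, (u¹⁹)³ = u²⁴, (u¹⁹)⁴ = u¹⁰, (u¹⁹)⁵ = u²⁹, (u¹⁹)⁶ = u¹⁵, (u¹⁹)⁷ = u, (u¹⁹)⁸ = u²⁰, (u¹⁹)⁹ = u⁶, (u¹⁹)¹⁰ = u²⁵, (u¹⁹)¹¹ = u¹¹, (u¹⁹)¹² = u³⁰, (u¹⁹)¹³ = u¹⁶, (u¹⁹)¹⁴ = u², (u¹⁹)¹⁵ = u²¹, (u¹⁹)¹⁶ = u⁷, (u¹⁹)¹⁷ = u²⁶, (u¹⁹)¹⁸ = u¹², (u¹⁹)¹⁹ = u³¹, (u¹⁹)²⁰ = u¹⁷, (u¹⁹)²¹ = u³, (u¹⁹)²² = u²², (u¹⁹)²³ = u⁸, (u¹⁹)²⁴ = u²⁷, (u¹⁹)²⁵ = u¹³, (u¹⁹)²⁶ = u³², (u¹⁹)²⁷ = u¹⁸, (u¹⁹)²⁸ = u⁴, (u¹⁹)²⁹ = u²³, (u¹⁹)³⁰ = u⁹, (u¹⁹)³¹ = u²⁸, (u¹⁹)³² = u¹⁴, (u¹⁹)³³ = e.
So |⟨u¹⁹⟩| = ord(u¹⁹) = 33. With |G| = 33, by Lagrange [G : ⟨u¹⁹⟩] = 33/33 = 1.

Answer: 1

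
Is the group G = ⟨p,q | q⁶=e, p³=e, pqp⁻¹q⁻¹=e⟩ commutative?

Each pair of generators commutes: p·q = pq = q·p. Since the generators pairwise commute, every element of G commutes with every other, so G is abelian.

Answer: Yes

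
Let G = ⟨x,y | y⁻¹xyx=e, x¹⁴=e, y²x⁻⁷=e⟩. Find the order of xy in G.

Compute successive powers until reaching e:
  (xy)¹ = xy, (xy)² = x⁷, (xy)³ = xy⁻¹, (xy)⁴ = e.
The smallest positive k with (xy)ᵏ = e is 4.

Answer: 4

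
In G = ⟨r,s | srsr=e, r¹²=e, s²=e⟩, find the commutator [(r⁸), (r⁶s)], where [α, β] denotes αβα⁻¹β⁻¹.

[(r⁸), (r⁶s)] = (r⁸)·(r⁶s)·(r⁸)⁻¹·(r⁶s)⁻¹.
  (r⁸) · (r⁶s) = r²s
  (r²s) · (r⁴) = r¹⁰s
  (r¹⁰s) · (r⁶s) = r⁴

Answer: r⁴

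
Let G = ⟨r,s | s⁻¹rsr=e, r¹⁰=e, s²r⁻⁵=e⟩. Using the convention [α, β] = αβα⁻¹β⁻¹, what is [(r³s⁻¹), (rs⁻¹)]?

[(r³s⁻¹), (rs⁻¹)] = (r³s⁻¹)·(rs⁻¹)·(r³s⁻¹)⁻¹·(rs⁻¹)⁻¹.
  (r³s⁻¹) · (rs⁻¹) = r⁷
  (r⁷) · (r³s) = s
  s · (rs) = r⁴

Answer: r⁴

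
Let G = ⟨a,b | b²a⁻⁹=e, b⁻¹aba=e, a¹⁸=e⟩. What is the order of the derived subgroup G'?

G' = [G, G] is generated by all commutators. The generator-pair commutators are: [a, b] = a².
The subgroup they normally generate is {e, a², a⁴, a⁶, a⁸, a¹⁰, a¹², a¹⁴, a¹⁶}, of order 9.
Check: |G/G'| = 36/9 = 4 is the order of the abelianisation.

Answer: 9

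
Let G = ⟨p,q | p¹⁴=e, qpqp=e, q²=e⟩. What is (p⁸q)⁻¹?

The order of (p⁸q) is 2 (smallest k with (p⁸q)ᵏ = e), so (p⁸q)⁻¹ = (p⁸q)¹ = p⁸q.
Check: (p⁸q) · (p⁸q) → (p⁸q) · p⁸ = q;   q · q = e, giving e as required.

Answer: p⁸q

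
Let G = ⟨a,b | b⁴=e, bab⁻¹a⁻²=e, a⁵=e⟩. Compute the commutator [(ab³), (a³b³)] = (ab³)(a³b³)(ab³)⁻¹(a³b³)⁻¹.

[(ab³), (a³b³)] = (ab³)·(a³b³)·(ab³)⁻¹·(a³b³)⁻¹.
  (ab³) · (a³b³) = b²
  (b²) · (a³b) = a²b³
  (a²b³) · (a⁴b) = a⁴

Answer: a⁴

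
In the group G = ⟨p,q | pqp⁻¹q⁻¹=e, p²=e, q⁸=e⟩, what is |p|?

Compute successive powers until reaching e:
  p¹ = p, p² = e.
The smallest positive k with pᵏ = e is 2.

Answer: 2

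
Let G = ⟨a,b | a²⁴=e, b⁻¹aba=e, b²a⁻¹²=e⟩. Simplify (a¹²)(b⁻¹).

Compute (a¹²) · (b⁻¹) by multiplying left to right and reducing via the relations at each step:
  (a¹²) · b⁻¹ = b

Answer: b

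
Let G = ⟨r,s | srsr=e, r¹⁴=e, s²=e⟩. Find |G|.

Enumerate words in the generators, reducing via the relations: the distinct elements are
  {e, r, s, rs, r², r³, r⁴, r⁵, r⁶, r⁷, r⁸, r⁹, r²s, r³s, r¹², r¹³, r¹¹, r¹⁰, r⁴s, r⁵s, r⁶s, r⁷s, r⁸s, r⁹s, r¹²s, r¹³s, r¹¹s, r¹⁰s}.
No further products give new elements, so |G| = 28.

Answer: 28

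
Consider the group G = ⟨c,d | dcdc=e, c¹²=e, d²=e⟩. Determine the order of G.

Enumerate words in the generators, reducing via the relations: the distinct elements are
  {c, d, e, cd, c², c³, c⁴, c⁵, c⁶, c⁷, c⁸, c⁹, c²d, c³d, c¹¹, c¹⁰, c⁴d, c⁵d, c⁶d, c⁷d, c⁸d, c⁹d, c¹¹d, c¹⁰d}.
No further products give new elements, so |G| = 24.

Answer: 24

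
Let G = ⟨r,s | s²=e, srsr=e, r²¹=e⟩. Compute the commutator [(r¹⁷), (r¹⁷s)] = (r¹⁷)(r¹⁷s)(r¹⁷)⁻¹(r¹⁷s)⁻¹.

[(r¹⁷), (r¹⁷s)] = (r¹⁷)·(r¹⁷s)·(r¹⁷)⁻¹·(r¹⁷s)⁻¹.
  (r¹⁷) · (r¹⁷s) = r¹³s
  (r¹³s) · (r⁴) = r⁹s
  (r⁹s) · (r¹⁷s) = r¹³

Answer: r¹³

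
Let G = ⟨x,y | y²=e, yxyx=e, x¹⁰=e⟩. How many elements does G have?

Enumerate words in the generators, reducing via the relations: the distinct elements are
  {e, x, y, xy, x², x³, x⁴, x⁵, x⁶, x⁷, x⁸, x⁹, x²y, x³y, x⁴y, x⁵y, x⁶y, x⁷y, x⁸y, x⁹y}.
No further products give new elements, so |G| = 20.

Answer: 20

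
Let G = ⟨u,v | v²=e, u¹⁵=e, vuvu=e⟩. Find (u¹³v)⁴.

Compute successive powers of (u¹³v), reducing at each step:
  (u¹³v)²: (u¹³v) · u¹³ = v;   v · v = e
  (u¹³v)³: e · u¹³ = u¹³;   (u¹³) · v = u¹³v
  (u¹³v)⁴: (u¹³v) · u¹³ = v;   v · v = e

Answer: e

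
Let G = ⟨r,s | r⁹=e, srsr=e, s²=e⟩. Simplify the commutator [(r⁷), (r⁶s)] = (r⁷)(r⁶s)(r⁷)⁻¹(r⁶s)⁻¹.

[(r⁷), (r⁶s)] = (r⁷)·(r⁶s)·(r⁷)⁻¹·(r⁶s)⁻¹.
  (r⁷) · (r⁶s) = r⁴s
  (r⁴s) · (r²) = r²s
  (r²s) · (r⁶s) = r⁵

Answer: r⁵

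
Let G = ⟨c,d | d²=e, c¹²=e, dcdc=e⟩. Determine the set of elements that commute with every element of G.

An element z ∈ Z(G) iff z commutes with every generator.
For example c⁶ is central: (c⁶)·c = c⁷ = c·(c⁶); (c⁶)·d = c⁶d = d·(c⁶).
Whereas c ∉ Z(G) since c·d = cd ≠ c¹¹d = d·c.
Checking each of the 24 elements this way gives Z(G) = {e, c⁶}, of order 2.

Answer: {e, c⁶}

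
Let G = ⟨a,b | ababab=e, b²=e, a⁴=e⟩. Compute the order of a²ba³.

Compute successive powers until reaching e:
  (a²ba³)¹ = a²ba³, (a²ba³)² = aba², (a²ba³)³ = e.
The smallest positive k with (a²ba³)ᵏ = e is 3.

Answer: 3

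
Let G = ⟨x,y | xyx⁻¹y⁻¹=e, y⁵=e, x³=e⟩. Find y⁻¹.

The order of y is 5 (smallest k with yᵏ = e), so y⁻¹ = y⁴ = y⁴.
Check: y · (y⁴) → y · y⁴ = e, giving e as required.

Answer: y⁴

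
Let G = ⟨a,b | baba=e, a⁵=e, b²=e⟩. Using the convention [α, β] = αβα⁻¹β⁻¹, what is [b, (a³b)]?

[b, (a³b)] = b·(a³b)·b⁻¹·(a³b)⁻¹.
  b · (a³b) = a²
  (a²) · b = a²b
  (a²b) · (a³b) = a⁴

Answer: a⁴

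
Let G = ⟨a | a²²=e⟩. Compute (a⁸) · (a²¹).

Compute (a⁸) · (a²¹) by multiplying left to right and reducing via the relations at each step:
  (a⁸) · a²¹ = a⁷

Answer: a⁷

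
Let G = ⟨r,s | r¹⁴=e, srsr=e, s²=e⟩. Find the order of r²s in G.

Compute successive powers until reaching e:
  (r²s)¹ = r²s, (r²s)² = e.
The smallest positive k with (r²s)ᵏ = e is 2.

Answer: 2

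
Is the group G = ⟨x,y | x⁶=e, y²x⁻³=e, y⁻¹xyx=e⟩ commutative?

x·y = xy but y·x = x²y⁻¹, so x·y ≠ y·x and G is not abelian.

Answer: No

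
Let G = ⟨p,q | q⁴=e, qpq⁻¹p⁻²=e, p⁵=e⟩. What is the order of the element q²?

Compute successive powers until reaching e:
  (q²)¹ = q², (q²)² = e.
The smallest positive k with (q²)ᵏ = e is 2.

Answer: 2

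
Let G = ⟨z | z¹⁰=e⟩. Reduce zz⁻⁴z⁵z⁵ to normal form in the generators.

Multiply left to right, reducing at each step:
  z · z⁻⁴ = z⁷
  (z⁷) · z⁵ = z²
  (z²) · z⁵ = z⁷

Answer: z⁷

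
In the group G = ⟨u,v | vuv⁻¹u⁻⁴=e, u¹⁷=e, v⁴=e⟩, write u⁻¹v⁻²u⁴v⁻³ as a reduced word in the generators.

Multiply left to right, reducing at each step:
  (u¹⁶) · v⁻² = u¹⁶v²
  (u¹⁶v²) · u⁴ = u¹²v²
  (u¹²v²) · v⁻³ = u¹²v³

Answer: u¹²v³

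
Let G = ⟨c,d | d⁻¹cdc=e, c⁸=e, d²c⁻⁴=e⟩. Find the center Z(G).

An element z ∈ Z(G) iff z commutes with every generator.
For example c⁴ is central: (c⁴)·c = c⁵ = c·(c⁴); (c⁴)·d = d⁻¹ = d·(c⁴).
Whereas c ∉ Z(G) since c·d = cd ≠ c³d⁻¹ = d·c.
Checking each of the 16 elements this way gives Z(G) = {e, c⁴}, of order 2.

Answer: {e, c⁴}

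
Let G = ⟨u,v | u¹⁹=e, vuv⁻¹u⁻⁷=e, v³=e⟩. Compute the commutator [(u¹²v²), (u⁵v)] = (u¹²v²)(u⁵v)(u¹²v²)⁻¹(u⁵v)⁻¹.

[(u¹²v²), (u⁵v)] = (u¹²v²)·(u⁵v)·(u¹²v²)⁻¹·(u⁵v)⁻¹.
  (u¹²v²) · (u⁵v) = u¹⁰
  (u¹⁰) · (u¹¹v) = u²v
  (u²v) · (u²v²) = u¹⁶

Answer: u¹⁶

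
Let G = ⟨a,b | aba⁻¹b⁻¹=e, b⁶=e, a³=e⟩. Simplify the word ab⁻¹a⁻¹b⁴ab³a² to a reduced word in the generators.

Multiply left to right, reducing at each step:
  a · b⁻¹ = ab⁵
  (ab⁵) · a⁻¹ = b⁵
  (b⁵) · b⁴ = b³
  (b³) · a = ab³
  (ab³) · b³ = a
  a · a² = e

Answer: e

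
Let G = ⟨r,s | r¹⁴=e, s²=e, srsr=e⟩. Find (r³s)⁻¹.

The order of (r³s) is 2 (smallest k with (r³s)ᵏ = e), so (r³s)⁻¹ = (r³s)¹ = r³s.
Check: (r³s) · (r³s) → (r³s) · r³ = s;   s · s = e, giving e as required.

Answer: r³s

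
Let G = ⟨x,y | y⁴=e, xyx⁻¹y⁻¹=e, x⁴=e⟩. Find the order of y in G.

Compute successive powers until reaching e:
  y¹ = y, y² = y², y³ = y³, y⁴ = e.
The smallest positive k with yᵏ = e is 4.

Answer: 4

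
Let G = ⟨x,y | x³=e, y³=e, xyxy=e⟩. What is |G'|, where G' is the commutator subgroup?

G' = [G, G] is generated by all commutators. The generator-pair commutators are: [x, y] = xy²x.
The subgroup they normally generate is {e, xy, x²y², xy²x}, of order 4.
Check: |G/G'| = 12/4 = 3 is the order of the abelianisation.

Answer: 4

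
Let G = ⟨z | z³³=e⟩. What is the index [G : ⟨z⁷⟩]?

First find ord(z⁷) by computing successive powers:
  (z⁷)¹ = z⁷, (z⁷)² = z¹⁴, (z⁷)³ = z²¹, (z⁷)⁴ = z²⁸, (z⁷)⁵ = z², (z⁷)⁶ = z⁹, (z⁷)⁷ = z¹⁶, (z⁷)⁸ = z²³, (z⁷)⁹ = z³⁰, (z⁷)¹⁰ = z⁴, (z⁷)¹¹ = z¹¹, (z⁷)¹² = z¹⁸, (z⁷)¹³ = z²⁵, (z⁷)¹⁴ = z³², (z⁷)¹⁵ = z⁶, (z⁷)¹⁶ = z¹³, (z⁷)¹⁷ = z²⁰, (z⁷)¹⁸ = z²⁷, (z⁷)¹⁹ = z, (z⁷)²⁰ = z⁸, (z⁷)²¹ = z¹⁵, (z⁷)²² = z²², (z⁷)²³ = z²⁹, (z⁷)²⁴ = z³, (z⁷)²⁵ = z¹⁰, (z⁷)²⁶ = z¹⁷, (z⁷)²⁷ = z²⁴, (z⁷)²⁸ = z³¹, (z⁷)²⁹ = z⁵, (z⁷)³⁰ = z¹², (z⁷)³¹ = z¹⁹, (z⁷)³² = z²⁶, (z⁷)³³ = e.
So |⟨z⁷⟩| = ord(z⁷) = 33. With |G| = 33, by Lagrange [G : ⟨z⁷⟩] = 33/33 = 1.

Answer: 1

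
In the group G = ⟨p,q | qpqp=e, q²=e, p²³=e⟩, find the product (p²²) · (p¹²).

Compute (p²²) · (p¹²) by multiplying left to right and reducing via the relations at each step:
  (p²²) · p¹² = p¹¹

Answer: p¹¹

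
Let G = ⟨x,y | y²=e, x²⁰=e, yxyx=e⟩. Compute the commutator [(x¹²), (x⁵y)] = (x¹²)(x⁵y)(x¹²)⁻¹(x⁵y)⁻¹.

[(x¹²), (x⁵y)] = (x¹²)·(x⁵y)·(x¹²)⁻¹·(x⁵y)⁻¹.
  (x¹²) · (x⁵y) = x¹⁷y
  (x¹⁷y) · (x⁸) = x⁹y
  (x⁹y) · (x⁵y) = x⁴

Answer: x⁴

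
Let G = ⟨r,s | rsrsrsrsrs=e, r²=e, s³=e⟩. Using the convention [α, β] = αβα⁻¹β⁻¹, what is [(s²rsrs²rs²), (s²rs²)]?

[(s²rsrs²rs²), (s²rs²)] = (s²rsrs²rs²)·(s²rs²)·(s²rsrs²rs²)⁻¹·(s²rs²)⁻¹.
  (s²rsrs²rs²) · (s²rs²) = srs²rsrs²rs
  (srs²rsrs²rs) · (srsrs²rs) = rsrsr
  (rsrsr) · (srs) = s²r

Answer: s²r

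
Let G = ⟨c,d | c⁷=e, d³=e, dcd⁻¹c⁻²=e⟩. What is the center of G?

An element z ∈ Z(G) iff z commutes with every generator.
For example e is central: e·c = c = c·e; e·d = d = d·e.
Whereas c ∉ Z(G) since c·d = cd ≠ c²d = d·c.
Checking each of the 21 elements this way gives Z(G) = {e}, of order 1.

Answer: {e}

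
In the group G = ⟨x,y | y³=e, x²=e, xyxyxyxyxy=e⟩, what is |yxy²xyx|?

Compute successive powers until reaching e:
  (yxy²xyx)¹ = yxy²xyx, (yxy²xyx)² = xy²xyxy², (yxy²xyx)³ = e.
The smallest positive k with (yxy²xyx)ᵏ = e is 3.

Answer: 3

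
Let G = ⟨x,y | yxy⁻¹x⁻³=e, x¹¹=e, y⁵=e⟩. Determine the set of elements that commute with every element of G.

An element z ∈ Z(G) iff z commutes with every generator.
For example e is central: e·x = x = x·e; e·y = y = y·e.
Whereas x ∉ Z(G) since x·y = xy ≠ x³y = y·x.
Checking each of the 55 elements this way gives Z(G) = {e}, of order 1.

Answer: {e}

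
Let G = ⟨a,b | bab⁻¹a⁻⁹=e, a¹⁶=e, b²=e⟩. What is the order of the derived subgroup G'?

G' = [G, G] is generated by all commutators. The generator-pair commutators are: [a, b] = a⁸.
The subgroup they normally generate is {e, a⁸}, of order 2.
Check: |G/G'| = 32/2 = 16 is the order of the abelianisation.

Answer: 2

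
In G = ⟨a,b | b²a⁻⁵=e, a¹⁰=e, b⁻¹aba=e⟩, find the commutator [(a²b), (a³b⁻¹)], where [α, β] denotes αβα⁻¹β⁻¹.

[(a²b), (a³b⁻¹)] = (a²b)·(a³b⁻¹)·(a²b)⁻¹·(a³b⁻¹)⁻¹.
  (a²b) · (a³b⁻¹) = a⁹
  (a⁹) · (a²b⁻¹) = ab⁻¹
  (ab⁻¹) · (a³b) = a⁸

Answer: a⁸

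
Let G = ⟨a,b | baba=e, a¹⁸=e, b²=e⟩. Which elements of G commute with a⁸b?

⟨a⁸b⟩ ⊆ C_G(a⁸b) since powers of a⁸b commute with a⁸b; so |C_G(a⁸b)| ≥ |⟨a⁸b⟩| = 2.
By orbit–stabilizer, |C_G(a⁸b)| = |G| / |conj. class of a⁸b| = 36 / 9 = 4.
The 4 elements commuting with a⁸b are {e, a⁹, a¹⁷b, a⁸b}.

Answer: {e, a⁹, a¹⁷b, a⁸b}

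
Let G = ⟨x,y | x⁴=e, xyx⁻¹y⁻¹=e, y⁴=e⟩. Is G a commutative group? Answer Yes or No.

Each pair of generators commutes: x·y = xy = y·x. Since the generators pairwise commute, every element of G commutes with every other, so G is abelian.

Answer: Yes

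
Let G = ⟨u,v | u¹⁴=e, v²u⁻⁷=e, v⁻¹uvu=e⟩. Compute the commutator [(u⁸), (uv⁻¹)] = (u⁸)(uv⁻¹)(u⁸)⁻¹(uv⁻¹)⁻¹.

[(u⁸), (uv⁻¹)] = (u⁸)·(uv⁻¹)·(u⁸)⁻¹·(uv⁻¹)⁻¹.
  (u⁸) · (uv⁻¹) = u²v
  (u²v) · (u⁶) = u³v⁻¹
  (u³v⁻¹) · (uv) = u²

Answer: u²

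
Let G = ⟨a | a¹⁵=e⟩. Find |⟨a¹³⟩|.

|⟨a¹³⟩| equals the order of a¹³. Compute successive powers until reaching e:
  (a¹³)¹ = a¹³, (a¹³)² = a¹¹, (a¹³)³ = a⁹, (a¹³)⁴ = a⁷, (a¹³)⁵ = a⁵, (a¹³)⁶ = a³, (a¹³)⁷ = a, (a¹³)⁸ = a¹⁴, (a¹³)⁹ = a¹², (a¹³)¹⁰ = a¹⁰, (a¹³)¹¹ = a⁸, (a¹³)¹² = a⁶, (a¹³)¹³ = a⁴, (a¹³)¹⁴ = a², (a¹³)¹⁵ = e.
The smallest positive k with (a¹³)ᵏ = e is 15, so |⟨a¹³⟩| = 15.

Answer: 15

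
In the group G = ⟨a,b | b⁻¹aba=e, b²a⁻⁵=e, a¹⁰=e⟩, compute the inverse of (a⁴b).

The order of (a⁴b) is 4 (smallest k with (a⁴b)ᵏ = e), so (a⁴b)⁻¹ = (a⁴b)³ = a⁴b⁻¹.
Check: (a⁴b) · (a⁴b⁻¹) → (a⁴b) · a⁴ = b;   b · b⁻¹ = e, giving e as required.

Answer: a⁴b⁻¹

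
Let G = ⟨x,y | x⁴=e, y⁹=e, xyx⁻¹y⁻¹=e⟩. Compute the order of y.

Compute successive powers until reaching e:
  y¹ = y, y² = y², y³ = y³, y⁴ = y⁴, y⁵ = y⁵, y⁶ = y⁶, y⁷ = y⁷, y⁸ = y⁸, y⁹ = e.
The smallest positive k with yᵏ = e is 9.

Answer: 9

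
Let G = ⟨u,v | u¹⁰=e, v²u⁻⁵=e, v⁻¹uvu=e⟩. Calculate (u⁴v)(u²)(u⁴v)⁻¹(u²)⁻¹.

[(u⁴v), (u²)] = (u⁴v)·(u²)·(u⁴v)⁻¹·(u²)⁻¹.
  (u⁴v) · (u²) = u²v
  (u²v) · (u⁴v⁻¹) = u⁸
  (u⁸) · (u⁸) = u⁶

Answer: u⁶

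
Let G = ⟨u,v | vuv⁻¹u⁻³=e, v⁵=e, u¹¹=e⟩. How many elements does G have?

Enumerate words in the generators, reducing via the relations: the distinct elements are
  {e, u, v, uv, u², u³, u⁴, u⁵, u⁶, u⁷, u⁸, u⁹, v², v³, v⁴, uv², uv³, uv⁴, u²v, u³v, u¹⁰, u⁴v, u⁵v, u⁶v, u⁷v, u⁸v, u⁹v, u²v², u²v³, u²v⁴, u³v², u³v³, u³v⁴, u¹⁰v, u⁴v², u⁴v³, u⁴v⁴, u⁵v², u⁵v³, u⁵v⁴, u⁶v², u⁶v³, u⁶v⁴, u⁷v², u⁷v³, u⁷v⁴, u⁸v², u⁸v³, u⁸v⁴, u⁹v², u⁹v³, u⁹v⁴, u¹⁰v², u¹⁰v³, u¹⁰v⁴}.
No further products give new elements, so |G| = 55.

Answer: 55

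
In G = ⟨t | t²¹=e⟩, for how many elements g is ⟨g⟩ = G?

G is cyclic of order 21. An element generates G iff its order is 21, and a cyclic group of order 21 has exactly φ(21) = 12 such elements.

Answer: 12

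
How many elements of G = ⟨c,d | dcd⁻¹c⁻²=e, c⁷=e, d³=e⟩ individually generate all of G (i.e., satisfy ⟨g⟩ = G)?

⟨g⟩ = G would require ord(g) = |G| = 21, but the maximum element order in G is 7 < 21. So G is not cyclic and no single element generates it: the count is 0.

Answer: 0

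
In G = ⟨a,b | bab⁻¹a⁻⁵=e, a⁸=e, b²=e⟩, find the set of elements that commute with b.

⟨b⟩ ⊆ C_G(b) since powers of b commute with b; so |C_G(b)| ≥ |⟨b⟩| = 2.
By orbit–stabilizer, |C_G(b)| = |G| / |conj. class of b| = 16 / 2 = 8.
The 8 elements commuting with b are {e, a², a⁴, a⁶, b, a⁶b, a²b, a⁴b}.

Answer: {e, a², a⁴, a⁶, b, a⁶b, a²b, a⁴b}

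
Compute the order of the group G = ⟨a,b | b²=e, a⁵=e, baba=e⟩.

Enumerate words in the generators, reducing via the relations: the distinct elements are
  {a, b, e, ab, a², a³, a⁴, a²b, a³b, a⁴b}.
No further products give new elements, so |G| = 10.

Answer: 10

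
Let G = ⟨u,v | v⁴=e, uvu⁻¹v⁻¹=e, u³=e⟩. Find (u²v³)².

Compute successive powers of (u²v³), reducing at each step:
  (u²v³)²: (u²v³) · u² = uv³;   (uv³) · v³ = uv²

Answer: uv²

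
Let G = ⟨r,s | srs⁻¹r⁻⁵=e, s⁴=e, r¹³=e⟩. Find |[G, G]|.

G' = [G, G] is generated by all commutators. The generator-pair commutators are: [r, s] = r⁹.
The subgroup they normally generate is {e, r, r², r³, r⁴, r⁵, r⁶, r⁷, r⁸, r⁹, r¹⁰, r¹¹, r¹²}, of order 13.
Check: |G/G'| = 52/13 = 4 is the order of the abelianisation.

Answer: 13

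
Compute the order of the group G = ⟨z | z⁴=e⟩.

G is generated by a single element, so G is cyclic. The relator gives z⁴ = e and no smaller power is forced to be e, so the 4 powers {e, z, z², z³} are distinct. Hence |G| = 4.

Answer: 4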